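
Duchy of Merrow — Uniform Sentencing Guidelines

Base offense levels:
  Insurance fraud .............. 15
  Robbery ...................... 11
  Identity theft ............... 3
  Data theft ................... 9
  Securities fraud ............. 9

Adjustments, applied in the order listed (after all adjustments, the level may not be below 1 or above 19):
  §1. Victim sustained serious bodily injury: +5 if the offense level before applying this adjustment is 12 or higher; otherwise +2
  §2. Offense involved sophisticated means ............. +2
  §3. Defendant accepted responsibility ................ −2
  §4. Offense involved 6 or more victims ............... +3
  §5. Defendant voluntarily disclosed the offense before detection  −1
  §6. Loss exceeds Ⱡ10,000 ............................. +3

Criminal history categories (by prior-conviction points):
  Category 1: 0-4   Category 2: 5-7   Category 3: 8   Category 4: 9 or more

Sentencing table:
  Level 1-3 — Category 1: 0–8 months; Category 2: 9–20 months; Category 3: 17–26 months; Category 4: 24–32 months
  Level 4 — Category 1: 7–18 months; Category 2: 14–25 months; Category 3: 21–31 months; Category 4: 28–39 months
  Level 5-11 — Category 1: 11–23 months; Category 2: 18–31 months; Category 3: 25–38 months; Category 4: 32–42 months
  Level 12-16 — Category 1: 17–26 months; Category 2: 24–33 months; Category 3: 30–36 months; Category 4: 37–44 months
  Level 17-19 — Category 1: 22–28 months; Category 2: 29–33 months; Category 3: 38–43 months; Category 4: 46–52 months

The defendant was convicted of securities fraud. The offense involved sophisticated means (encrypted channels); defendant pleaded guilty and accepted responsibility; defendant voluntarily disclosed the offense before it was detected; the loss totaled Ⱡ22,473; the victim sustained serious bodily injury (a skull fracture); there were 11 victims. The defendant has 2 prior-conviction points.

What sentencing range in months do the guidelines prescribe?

17-26 months

Base offense level for securities fraud: 9.
§1 applies (level before this adjustment is 9 < 12, so +2): 9 + 2 = 11.
§2 applies: 11 + 2 = 13.
§3 applies: 13 − 2 = 11.
§4 applies: 11 + 3 = 14.
§5 applies: 14 − 1 = 13.
§6 applies: 13 + 3 = 16.
Final offense level: 16.
Criminal history: 2 prior points → Category 1 (0-4).
Level 16 falls in the 12-16 band.
Grid: Level 12-16 × Category 1 = 17-26 months.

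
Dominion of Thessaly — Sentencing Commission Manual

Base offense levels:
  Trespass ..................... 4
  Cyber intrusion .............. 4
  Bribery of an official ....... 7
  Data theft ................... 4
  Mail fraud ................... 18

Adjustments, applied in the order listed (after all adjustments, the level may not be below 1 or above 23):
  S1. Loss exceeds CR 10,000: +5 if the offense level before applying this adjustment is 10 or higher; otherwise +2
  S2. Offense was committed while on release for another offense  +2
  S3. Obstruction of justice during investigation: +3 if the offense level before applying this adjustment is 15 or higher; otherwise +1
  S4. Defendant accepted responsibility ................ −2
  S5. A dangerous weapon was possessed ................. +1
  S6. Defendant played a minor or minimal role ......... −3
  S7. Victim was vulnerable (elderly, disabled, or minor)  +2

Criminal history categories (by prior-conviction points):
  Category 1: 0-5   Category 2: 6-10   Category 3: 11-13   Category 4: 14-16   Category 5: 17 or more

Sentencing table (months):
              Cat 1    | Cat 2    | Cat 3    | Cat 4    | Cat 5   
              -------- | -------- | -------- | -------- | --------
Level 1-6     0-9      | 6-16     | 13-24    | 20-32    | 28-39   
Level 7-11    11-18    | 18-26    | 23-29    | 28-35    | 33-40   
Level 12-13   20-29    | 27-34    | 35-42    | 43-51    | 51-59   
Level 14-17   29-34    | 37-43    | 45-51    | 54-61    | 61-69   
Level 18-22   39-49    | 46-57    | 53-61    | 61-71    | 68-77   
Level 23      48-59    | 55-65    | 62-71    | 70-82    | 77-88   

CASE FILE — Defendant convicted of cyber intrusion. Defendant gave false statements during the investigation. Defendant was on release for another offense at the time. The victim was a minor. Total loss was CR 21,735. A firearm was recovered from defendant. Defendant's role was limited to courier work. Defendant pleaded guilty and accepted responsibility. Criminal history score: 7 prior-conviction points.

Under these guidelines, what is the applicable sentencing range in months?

18-26 months

Base offense level for cyber intrusion: 4.
S1 applies (level before this adjustment is 4 < 10, so +2): 4 + 2 = 6.
S2 applies: 6 + 2 = 8.
S3 applies (level before this adjustment is 8 < 15, so +1): 8 + 1 = 9.
S4 applies: 9 − 2 = 7.
S5 applies: 7 + 1 = 8.
S6 applies: 8 − 3 = 5.
S7 applies: 5 + 2 = 7.
Final offense level: 7.
Criminal history: 7 prior points → Category 2 (6-10).
Level 7 falls in the 7-11 band.
Grid: Level 7-11 × Category 2 = 18-26 months.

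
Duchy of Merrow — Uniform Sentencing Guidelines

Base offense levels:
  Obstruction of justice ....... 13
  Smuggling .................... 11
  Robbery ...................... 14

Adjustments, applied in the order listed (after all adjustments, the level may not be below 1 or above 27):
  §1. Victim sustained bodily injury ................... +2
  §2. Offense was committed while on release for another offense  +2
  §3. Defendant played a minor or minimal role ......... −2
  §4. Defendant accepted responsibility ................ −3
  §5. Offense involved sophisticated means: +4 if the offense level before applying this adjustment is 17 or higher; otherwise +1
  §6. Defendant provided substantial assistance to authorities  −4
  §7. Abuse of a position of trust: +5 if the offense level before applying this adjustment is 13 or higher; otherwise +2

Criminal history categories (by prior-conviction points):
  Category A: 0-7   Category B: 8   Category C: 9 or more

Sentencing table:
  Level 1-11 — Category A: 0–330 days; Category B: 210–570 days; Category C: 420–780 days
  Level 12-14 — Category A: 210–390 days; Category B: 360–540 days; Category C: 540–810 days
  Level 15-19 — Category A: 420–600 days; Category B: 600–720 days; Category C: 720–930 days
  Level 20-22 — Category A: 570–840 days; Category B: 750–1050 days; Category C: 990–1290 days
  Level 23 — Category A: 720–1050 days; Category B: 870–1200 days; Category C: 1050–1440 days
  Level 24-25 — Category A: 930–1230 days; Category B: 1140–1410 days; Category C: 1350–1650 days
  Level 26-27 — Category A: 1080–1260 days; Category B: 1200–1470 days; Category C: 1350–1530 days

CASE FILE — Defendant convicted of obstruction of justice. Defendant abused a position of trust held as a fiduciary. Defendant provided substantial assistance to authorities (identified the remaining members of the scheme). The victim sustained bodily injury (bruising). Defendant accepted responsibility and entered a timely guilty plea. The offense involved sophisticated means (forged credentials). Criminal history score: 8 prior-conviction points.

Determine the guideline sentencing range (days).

Base offense level for obstruction of justice: 13.
§1 applies: 13 + 2 = 15.
§2 does not apply.
§3 does not apply.
§4 applies: 15 − 3 = 12.
§5 applies (level before this adjustment is 12 < 17, so +1): 12 + 1 = 13.
§6 applies: 13 − 4 = 9.
§7 applies (level before this adjustment is 9 < 13, so +2): 9 + 2 = 11.
Final offense level: 11.
Criminal history: 8 prior points → Category B (8).
Level 11 falls in the 1-11 band.
Grid: Level 1-11 × Category B = 210-570 days.

210-570 days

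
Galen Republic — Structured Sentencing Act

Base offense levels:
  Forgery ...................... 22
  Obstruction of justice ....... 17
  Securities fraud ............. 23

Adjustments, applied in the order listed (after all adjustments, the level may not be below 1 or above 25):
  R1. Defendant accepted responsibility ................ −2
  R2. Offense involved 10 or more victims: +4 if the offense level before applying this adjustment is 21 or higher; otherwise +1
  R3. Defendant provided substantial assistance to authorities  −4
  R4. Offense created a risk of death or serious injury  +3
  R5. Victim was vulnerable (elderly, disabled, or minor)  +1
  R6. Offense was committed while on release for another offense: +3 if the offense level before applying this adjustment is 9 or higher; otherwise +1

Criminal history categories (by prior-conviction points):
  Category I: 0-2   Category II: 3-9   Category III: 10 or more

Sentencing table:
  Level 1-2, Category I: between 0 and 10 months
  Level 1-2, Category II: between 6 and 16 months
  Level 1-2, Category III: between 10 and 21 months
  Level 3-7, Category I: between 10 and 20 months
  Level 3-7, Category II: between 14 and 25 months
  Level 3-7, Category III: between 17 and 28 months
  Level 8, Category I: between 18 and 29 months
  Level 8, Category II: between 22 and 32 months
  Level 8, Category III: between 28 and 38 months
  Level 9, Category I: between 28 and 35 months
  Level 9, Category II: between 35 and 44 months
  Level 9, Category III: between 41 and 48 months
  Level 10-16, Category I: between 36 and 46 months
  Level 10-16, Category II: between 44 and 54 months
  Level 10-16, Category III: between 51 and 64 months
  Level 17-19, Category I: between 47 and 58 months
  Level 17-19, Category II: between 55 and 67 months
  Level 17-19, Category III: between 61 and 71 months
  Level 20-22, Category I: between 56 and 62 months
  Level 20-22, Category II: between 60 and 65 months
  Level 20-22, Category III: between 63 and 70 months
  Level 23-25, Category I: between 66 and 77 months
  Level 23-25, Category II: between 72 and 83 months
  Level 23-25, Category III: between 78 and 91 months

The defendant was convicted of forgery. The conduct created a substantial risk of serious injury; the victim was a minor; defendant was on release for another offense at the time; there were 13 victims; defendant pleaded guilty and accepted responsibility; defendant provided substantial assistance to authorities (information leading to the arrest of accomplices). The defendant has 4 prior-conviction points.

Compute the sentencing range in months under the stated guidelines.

72-83 months

Base offense level for forgery: 22.
R1 applies: 22 − 2 = 20.
R2 applies (level before this adjustment is 20 < 21, so +1): 20 + 1 = 21.
R3 applies: 21 − 4 = 17.
R4 applies: 17 + 3 = 20.
R5 applies: 20 + 1 = 21.
R6 applies (level before this adjustment is 21 ≥ 9, so +3): 21 + 3 = 24.
Final offense level: 24.
Criminal history: 4 prior points → Category II (3-9).
Level 24 falls in the 23-25 band.
Grid: Level 23-25 × Category II = 72-83 months.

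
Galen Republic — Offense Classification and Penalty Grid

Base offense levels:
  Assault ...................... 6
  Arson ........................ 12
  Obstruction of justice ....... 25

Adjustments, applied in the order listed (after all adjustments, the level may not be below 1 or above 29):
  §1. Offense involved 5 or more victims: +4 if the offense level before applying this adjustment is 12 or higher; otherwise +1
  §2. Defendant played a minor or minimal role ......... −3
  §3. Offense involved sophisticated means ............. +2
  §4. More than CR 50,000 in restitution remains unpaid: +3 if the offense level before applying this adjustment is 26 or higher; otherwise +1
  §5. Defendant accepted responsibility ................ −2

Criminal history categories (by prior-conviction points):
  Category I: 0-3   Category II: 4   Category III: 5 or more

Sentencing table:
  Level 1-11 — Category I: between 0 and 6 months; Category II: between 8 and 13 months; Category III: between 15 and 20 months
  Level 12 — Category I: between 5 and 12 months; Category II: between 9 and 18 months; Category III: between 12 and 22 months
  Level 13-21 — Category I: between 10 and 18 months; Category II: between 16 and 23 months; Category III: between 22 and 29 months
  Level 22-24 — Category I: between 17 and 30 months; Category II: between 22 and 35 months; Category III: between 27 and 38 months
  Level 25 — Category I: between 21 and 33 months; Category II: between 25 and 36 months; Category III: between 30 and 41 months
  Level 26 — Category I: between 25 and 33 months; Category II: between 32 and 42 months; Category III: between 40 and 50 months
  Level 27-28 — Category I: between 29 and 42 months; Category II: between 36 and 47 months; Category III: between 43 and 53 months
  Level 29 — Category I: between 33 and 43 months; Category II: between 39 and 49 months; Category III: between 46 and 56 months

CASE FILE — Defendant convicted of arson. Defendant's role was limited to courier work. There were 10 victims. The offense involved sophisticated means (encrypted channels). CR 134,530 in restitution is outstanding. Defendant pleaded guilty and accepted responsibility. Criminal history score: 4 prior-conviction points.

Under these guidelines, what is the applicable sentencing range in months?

16-23 months

Base offense level for arson: 12.
§1 applies (level before this adjustment is 12 ≥ 12, so +4): 12 + 4 = 16.
§2 applies: 16 − 3 = 13.
§3 applies: 13 + 2 = 15.
§4 applies (level before this adjustment is 15 < 26, so +1): 15 + 1 = 16.
§5 applies: 16 − 2 = 14.
Final offense level: 14.
Criminal history: 4 prior points → Category II (4).
Level 14 falls in the 13-21 band.
Grid: Level 13-21 × Category II = 16-23 months.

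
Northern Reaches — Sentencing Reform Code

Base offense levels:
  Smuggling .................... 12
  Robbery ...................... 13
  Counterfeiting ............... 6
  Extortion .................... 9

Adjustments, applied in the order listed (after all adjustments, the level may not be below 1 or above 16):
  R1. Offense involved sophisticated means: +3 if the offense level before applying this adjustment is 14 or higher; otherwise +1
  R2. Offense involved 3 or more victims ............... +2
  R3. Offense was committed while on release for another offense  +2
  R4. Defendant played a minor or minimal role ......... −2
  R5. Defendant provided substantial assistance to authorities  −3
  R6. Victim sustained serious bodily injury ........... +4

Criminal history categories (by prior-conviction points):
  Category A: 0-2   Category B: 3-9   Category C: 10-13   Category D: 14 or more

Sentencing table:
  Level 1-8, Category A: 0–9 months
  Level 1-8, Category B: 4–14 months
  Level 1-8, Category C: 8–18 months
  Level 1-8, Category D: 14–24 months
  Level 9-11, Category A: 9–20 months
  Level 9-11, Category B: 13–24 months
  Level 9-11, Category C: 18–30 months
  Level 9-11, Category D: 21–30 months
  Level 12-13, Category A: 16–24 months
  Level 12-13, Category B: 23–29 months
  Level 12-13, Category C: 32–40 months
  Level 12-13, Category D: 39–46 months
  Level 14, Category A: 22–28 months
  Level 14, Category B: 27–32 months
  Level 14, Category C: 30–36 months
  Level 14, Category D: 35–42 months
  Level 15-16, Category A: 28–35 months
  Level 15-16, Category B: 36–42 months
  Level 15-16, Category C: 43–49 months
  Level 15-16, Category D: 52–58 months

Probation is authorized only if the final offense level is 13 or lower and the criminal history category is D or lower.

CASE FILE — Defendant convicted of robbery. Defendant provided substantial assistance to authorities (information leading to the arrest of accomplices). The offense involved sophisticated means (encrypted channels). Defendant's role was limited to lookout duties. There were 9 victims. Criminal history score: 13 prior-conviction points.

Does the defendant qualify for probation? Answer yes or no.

Base offense level for robbery: 13.
R1 applies (level before this adjustment is 13 < 14, so +1): 13 + 1 = 14.
R2 applies: 14 + 2 = 16.
R3 does not apply.
R4 applies: 16 − 2 = 14.
R5 applies: 14 − 3 = 11.
R6 does not apply.
Final offense level: 11.
Criminal history: 13 prior points → Category C (10-13).
Level 11 falls in the 9-11 band.
Grid: Level 9-11 × Category C = 18-30 months.
Probation check: level 11 ≤ 13 and category C ≤ D → eligible.

Yes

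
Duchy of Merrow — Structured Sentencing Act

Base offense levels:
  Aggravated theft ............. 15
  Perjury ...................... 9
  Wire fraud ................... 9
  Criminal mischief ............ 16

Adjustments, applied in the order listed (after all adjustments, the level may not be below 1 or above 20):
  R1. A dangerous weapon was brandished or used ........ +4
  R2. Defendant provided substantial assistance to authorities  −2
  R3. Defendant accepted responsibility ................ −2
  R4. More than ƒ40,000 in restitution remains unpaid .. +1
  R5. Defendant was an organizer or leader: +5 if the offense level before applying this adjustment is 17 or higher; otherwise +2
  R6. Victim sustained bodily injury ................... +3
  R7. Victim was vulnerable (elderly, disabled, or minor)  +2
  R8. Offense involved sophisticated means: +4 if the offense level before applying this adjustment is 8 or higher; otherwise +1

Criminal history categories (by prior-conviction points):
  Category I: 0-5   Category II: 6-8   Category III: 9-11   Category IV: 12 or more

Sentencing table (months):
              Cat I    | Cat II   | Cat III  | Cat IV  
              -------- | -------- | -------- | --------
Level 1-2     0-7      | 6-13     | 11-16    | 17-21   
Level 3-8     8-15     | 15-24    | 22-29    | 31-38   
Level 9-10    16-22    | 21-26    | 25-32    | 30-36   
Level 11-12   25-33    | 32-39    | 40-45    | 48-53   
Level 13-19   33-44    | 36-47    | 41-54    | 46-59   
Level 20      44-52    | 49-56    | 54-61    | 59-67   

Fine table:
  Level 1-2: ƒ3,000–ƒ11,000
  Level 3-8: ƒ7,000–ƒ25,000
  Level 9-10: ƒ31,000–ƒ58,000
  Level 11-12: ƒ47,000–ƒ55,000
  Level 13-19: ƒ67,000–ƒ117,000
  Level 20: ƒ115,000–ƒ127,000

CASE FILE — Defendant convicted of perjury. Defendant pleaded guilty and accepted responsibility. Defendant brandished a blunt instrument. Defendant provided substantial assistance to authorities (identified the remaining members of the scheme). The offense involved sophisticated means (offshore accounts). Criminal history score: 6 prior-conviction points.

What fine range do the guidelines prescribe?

Base offense level for perjury: 9.
R1 applies: 9 + 4 = 13.
R2 applies: 13 − 2 = 11.
R3 applies: 11 − 2 = 9.
R6 does not apply.
R7 does not apply.
R8 applies (level before this adjustment is 9 ≥ 8, so +4): 9 + 4 = 13.
Final offense level: 13.
Level 13 falls in the 13-19 band.
Fine table: Level 13-19 → ƒ67,000–ƒ117,000.

ƒ67,000–ƒ117,000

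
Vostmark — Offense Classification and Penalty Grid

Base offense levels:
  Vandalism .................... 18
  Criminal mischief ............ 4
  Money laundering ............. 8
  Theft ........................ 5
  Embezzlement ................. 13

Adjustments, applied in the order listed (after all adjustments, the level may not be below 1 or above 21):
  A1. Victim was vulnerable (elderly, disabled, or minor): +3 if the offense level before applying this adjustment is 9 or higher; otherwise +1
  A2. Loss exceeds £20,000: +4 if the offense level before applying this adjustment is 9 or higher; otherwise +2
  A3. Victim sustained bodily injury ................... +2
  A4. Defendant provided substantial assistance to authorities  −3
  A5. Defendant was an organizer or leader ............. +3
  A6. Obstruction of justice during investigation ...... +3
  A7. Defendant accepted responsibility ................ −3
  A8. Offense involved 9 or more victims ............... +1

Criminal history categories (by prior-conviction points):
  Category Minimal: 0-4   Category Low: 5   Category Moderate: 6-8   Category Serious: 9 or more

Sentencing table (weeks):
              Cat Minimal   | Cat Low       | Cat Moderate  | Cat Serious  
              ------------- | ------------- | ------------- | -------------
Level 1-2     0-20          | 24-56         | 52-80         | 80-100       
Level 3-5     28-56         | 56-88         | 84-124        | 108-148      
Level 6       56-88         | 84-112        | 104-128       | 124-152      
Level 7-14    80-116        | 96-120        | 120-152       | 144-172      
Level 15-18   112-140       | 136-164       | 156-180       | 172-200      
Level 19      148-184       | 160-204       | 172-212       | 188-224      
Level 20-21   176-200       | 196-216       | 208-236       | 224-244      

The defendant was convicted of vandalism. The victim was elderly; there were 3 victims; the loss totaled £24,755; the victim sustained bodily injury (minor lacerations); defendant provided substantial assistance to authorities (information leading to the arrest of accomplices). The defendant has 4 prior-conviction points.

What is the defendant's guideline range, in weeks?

176-200 weeks

Base offense level for vandalism: 18.
A1 applies (level before this adjustment is 18 ≥ 9, so +3): 18 + 3 = 21.
A2 applies (level before this adjustment is 21 ≥ 9, so +4): 21 + 4 = 25.
A3 applies: 25 + 2 = 27.
A4 applies: 27 − 3 = 24.
A6 does not apply.
Level 24 exceeds the maximum of 21; capped at 21.
Final offense level: 21.
Criminal history: 4 prior points → Category Minimal (0-4).
Level 21 falls in the 20-21 band.
Grid: Level 20-21 × Category Minimal = 176-200 weeks.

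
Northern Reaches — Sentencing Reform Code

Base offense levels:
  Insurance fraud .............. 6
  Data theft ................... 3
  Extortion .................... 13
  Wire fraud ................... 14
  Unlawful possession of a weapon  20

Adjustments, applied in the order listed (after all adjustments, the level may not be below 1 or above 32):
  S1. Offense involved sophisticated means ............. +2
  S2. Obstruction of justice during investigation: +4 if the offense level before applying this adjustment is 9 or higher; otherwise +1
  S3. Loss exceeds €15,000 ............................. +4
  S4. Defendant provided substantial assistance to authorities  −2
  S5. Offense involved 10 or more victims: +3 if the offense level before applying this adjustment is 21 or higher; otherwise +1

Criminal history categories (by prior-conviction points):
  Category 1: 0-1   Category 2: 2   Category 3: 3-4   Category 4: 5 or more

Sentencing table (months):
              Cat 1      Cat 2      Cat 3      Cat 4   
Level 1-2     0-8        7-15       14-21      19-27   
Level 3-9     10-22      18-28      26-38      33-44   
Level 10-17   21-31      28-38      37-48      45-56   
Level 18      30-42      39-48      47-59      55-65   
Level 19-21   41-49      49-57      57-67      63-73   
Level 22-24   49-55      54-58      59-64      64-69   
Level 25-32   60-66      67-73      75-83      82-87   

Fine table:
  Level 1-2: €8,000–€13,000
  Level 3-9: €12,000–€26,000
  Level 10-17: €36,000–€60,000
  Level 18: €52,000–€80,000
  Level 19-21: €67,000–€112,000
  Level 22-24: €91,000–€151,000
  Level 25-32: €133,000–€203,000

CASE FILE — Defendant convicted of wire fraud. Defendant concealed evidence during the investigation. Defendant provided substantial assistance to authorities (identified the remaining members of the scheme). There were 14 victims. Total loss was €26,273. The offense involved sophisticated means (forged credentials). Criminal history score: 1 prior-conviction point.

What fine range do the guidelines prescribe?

Base offense level for wire fraud: 14.
S1 applies: 14 + 2 = 16.
S2 applies (level before this adjustment is 16 ≥ 9, so +4): 16 + 4 = 20.
S3 applies: 20 + 4 = 24.
S4 applies: 24 − 2 = 22.
S5 applies (level before this adjustment is 22 ≥ 21, so +3): 22 + 3 = 25.
Final offense level: 25.
Level 25 falls in the 25-32 band.
Fine table: Level 25-32 → €133,000–€203,000.

€133,000–€203,000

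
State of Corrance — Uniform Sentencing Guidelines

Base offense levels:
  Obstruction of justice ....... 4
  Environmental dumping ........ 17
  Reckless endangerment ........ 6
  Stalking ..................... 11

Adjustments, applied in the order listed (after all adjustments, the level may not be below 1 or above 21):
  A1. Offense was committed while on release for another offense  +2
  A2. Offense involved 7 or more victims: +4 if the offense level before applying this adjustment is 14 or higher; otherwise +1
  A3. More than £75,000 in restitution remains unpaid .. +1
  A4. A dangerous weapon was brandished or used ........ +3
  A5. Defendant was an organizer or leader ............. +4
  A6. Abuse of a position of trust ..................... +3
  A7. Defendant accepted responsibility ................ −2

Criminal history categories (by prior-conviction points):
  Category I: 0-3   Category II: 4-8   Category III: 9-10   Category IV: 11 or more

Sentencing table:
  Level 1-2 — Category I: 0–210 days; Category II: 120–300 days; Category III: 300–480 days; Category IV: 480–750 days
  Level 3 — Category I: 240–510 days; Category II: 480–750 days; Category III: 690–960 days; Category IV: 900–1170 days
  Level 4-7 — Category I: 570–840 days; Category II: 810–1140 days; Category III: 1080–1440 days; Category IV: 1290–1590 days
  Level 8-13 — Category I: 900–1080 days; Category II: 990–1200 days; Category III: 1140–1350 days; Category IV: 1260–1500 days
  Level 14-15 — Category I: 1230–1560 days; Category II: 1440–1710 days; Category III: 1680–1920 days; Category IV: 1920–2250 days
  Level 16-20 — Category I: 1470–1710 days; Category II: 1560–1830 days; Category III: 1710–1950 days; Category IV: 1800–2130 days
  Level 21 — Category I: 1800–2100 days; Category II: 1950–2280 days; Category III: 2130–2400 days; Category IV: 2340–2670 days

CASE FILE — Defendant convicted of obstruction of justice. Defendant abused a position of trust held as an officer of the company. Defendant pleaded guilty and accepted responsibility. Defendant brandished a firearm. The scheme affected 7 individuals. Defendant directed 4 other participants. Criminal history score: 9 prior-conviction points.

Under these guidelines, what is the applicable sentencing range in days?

Base offense level for obstruction of justice: 4.
A1 does not apply.
A2 applies (level before this adjustment is 4 < 14, so +1): 4 + 1 = 5.
A3 does not apply.
A4 applies: 5 + 3 = 8.
A5 applies: 8 + 4 = 12.
A6 applies: 12 + 3 = 15.
A7 applies: 15 − 2 = 13.
Final offense level: 13.
Criminal history: 9 prior points → Category III (9-10).
Level 13 falls in the 8-13 band.
Grid: Level 8-13 × Category III = 1140-1350 days.

1140-1350 days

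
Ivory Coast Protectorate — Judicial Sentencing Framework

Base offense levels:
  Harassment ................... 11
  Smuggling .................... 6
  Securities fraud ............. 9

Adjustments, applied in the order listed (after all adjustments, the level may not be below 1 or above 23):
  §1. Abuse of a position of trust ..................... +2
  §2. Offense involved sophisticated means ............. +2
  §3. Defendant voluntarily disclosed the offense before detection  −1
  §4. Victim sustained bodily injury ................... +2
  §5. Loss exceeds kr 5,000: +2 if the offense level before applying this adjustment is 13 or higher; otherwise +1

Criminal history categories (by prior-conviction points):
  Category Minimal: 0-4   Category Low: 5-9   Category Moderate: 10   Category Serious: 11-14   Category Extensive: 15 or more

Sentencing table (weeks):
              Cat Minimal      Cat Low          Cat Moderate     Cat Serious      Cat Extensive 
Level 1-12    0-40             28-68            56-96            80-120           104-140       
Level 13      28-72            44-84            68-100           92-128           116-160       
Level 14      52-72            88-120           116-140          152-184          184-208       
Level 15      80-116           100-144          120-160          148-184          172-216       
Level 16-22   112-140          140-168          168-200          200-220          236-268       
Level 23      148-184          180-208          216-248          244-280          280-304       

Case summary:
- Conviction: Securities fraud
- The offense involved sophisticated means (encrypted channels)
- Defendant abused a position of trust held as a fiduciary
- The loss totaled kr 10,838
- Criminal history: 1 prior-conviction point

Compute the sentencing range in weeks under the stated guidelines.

Base offense level for securities fraud: 9.
§1 applies: 9 + 2 = 11.
§2 applies: 11 + 2 = 13.
§3 does not apply.
§4 does not apply.
§5 applies (level before this adjustment is 13 ≥ 13, so +2): 13 + 2 = 15.
Final offense level: 15.
Criminal history: 1 prior point → Category Minimal (0-4).
Level 15 falls in the 15 band.
Grid: Level 15 × Category Minimal = 80-116 weeks.

80-116 weeks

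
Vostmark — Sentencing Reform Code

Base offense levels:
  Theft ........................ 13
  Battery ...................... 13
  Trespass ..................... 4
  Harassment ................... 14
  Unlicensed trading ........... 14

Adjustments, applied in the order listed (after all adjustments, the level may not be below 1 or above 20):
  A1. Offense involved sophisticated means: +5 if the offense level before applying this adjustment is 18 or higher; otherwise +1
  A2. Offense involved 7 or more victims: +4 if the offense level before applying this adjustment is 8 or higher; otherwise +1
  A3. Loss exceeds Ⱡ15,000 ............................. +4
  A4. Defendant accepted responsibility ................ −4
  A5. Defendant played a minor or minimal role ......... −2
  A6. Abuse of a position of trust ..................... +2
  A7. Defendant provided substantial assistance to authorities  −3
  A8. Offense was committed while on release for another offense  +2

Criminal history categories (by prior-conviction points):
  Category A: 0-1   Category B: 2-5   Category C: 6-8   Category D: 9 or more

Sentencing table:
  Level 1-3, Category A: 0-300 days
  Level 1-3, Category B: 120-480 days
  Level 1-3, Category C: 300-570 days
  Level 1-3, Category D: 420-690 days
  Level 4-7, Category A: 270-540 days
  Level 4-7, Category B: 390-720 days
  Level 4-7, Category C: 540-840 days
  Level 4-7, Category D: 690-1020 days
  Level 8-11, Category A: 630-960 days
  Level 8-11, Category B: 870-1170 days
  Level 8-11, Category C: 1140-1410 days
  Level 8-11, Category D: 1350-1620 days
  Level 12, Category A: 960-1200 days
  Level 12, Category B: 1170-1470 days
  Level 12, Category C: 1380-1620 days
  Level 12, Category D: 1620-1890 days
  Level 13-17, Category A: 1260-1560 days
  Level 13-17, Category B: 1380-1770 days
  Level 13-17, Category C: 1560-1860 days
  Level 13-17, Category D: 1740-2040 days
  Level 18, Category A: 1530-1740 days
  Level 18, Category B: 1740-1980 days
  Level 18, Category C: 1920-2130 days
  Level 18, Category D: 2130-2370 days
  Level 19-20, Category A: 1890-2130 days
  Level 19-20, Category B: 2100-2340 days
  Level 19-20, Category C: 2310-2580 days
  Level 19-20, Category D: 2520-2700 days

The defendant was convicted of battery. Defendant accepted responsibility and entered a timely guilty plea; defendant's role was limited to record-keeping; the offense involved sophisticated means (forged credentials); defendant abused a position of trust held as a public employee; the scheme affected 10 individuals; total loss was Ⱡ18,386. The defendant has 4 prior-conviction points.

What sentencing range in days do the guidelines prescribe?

Base offense level for battery: 13.
A1 applies (level before this adjustment is 13 < 18, so +1): 13 + 1 = 14.
A2 applies (level before this adjustment is 14 ≥ 8, so +4): 14 + 4 = 18.
A3 applies: 18 + 4 = 22.
A4 applies: 22 − 4 = 18.
A5 applies: 18 − 2 = 16.
A6 applies: 16 + 2 = 18.
A8 does not apply.
Final offense level: 18.
Criminal history: 4 prior points → Category B (2-5).
Level 18 falls in the 18 band.
Grid: Level 18 × Category B = 1740-1980 days.

1740-1980 days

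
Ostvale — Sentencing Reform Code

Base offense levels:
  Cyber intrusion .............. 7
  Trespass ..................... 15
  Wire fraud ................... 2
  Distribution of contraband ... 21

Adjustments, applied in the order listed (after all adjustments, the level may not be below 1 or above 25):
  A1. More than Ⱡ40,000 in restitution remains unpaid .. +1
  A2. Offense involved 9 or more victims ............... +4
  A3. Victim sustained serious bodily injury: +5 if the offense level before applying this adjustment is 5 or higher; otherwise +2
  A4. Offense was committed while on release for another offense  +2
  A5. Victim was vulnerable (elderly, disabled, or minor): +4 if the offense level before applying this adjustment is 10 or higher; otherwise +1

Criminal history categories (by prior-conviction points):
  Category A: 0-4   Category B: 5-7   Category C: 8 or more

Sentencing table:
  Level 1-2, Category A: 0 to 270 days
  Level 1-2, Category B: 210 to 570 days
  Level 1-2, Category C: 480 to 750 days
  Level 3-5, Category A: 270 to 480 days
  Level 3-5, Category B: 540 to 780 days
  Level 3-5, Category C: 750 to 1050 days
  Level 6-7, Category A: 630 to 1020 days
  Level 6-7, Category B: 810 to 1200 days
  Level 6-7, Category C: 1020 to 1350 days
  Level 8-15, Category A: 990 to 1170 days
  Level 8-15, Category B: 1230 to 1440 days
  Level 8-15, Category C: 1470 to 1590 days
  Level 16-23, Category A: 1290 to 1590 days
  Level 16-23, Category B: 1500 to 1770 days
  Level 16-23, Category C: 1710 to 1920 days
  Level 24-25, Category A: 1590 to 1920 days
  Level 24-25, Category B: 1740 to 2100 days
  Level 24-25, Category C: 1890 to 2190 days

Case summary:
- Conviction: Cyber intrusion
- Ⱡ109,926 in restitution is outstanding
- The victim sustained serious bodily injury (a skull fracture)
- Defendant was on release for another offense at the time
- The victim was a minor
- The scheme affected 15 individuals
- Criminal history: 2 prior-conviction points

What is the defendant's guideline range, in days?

1290-1590 days

Base offense level for cyber intrusion: 7.
A1 applies: 7 + 1 = 8.
A2 applies: 8 + 4 = 12.
A3 applies (level before this adjustment is 12 ≥ 5, so +5): 12 + 5 = 17.
A4 applies: 17 + 2 = 19.
A5 applies (level before this adjustment is 19 ≥ 10, so +4): 19 + 4 = 23.
Final offense level: 23.
Criminal history: 2 prior points → Category A (0-4).
Level 23 falls in the 16-23 band.
Grid: Level 16-23 × Category A = 1290-1590 days.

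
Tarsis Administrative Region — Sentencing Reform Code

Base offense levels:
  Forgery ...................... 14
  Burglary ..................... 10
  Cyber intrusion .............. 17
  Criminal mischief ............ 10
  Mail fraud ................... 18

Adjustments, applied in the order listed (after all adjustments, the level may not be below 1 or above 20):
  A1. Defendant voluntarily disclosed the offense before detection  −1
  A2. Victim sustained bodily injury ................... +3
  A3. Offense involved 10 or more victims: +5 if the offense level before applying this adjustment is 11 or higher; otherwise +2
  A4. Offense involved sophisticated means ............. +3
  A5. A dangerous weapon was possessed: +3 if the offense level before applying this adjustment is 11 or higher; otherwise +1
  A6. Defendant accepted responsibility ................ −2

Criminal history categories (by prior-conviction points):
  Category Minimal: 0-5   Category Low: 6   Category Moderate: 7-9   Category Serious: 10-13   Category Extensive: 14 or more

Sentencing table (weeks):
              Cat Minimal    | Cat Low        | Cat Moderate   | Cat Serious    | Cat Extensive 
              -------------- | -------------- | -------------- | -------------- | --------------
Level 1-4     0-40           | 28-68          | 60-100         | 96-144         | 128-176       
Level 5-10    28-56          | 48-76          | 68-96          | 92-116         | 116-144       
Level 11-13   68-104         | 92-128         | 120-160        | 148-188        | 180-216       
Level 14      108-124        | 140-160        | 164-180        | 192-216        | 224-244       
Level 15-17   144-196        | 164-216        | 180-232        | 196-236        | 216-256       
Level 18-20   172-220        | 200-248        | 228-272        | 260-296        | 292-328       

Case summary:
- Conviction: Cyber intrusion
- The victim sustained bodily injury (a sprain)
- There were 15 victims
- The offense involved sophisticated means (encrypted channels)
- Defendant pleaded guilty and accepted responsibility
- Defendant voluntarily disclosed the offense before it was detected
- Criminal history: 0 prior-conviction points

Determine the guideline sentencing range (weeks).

Base offense level for cyber intrusion: 17.
A1 applies: 17 − 1 = 16.
A2 applies: 16 + 3 = 19.
A3 applies (level before this adjustment is 19 ≥ 11, so +5): 19 + 5 = 24.
A4 applies: 24 + 3 = 27.
A6 applies: 27 − 2 = 25.
Level 25 exceeds the maximum of 20; capped at 20.
Final offense level: 20.
Criminal history: 0 prior points → Category Minimal (0-5).
Level 20 falls in the 18-20 band.
Grid: Level 18-20 × Category Minimal = 172-220 weeks.

172-220 weeks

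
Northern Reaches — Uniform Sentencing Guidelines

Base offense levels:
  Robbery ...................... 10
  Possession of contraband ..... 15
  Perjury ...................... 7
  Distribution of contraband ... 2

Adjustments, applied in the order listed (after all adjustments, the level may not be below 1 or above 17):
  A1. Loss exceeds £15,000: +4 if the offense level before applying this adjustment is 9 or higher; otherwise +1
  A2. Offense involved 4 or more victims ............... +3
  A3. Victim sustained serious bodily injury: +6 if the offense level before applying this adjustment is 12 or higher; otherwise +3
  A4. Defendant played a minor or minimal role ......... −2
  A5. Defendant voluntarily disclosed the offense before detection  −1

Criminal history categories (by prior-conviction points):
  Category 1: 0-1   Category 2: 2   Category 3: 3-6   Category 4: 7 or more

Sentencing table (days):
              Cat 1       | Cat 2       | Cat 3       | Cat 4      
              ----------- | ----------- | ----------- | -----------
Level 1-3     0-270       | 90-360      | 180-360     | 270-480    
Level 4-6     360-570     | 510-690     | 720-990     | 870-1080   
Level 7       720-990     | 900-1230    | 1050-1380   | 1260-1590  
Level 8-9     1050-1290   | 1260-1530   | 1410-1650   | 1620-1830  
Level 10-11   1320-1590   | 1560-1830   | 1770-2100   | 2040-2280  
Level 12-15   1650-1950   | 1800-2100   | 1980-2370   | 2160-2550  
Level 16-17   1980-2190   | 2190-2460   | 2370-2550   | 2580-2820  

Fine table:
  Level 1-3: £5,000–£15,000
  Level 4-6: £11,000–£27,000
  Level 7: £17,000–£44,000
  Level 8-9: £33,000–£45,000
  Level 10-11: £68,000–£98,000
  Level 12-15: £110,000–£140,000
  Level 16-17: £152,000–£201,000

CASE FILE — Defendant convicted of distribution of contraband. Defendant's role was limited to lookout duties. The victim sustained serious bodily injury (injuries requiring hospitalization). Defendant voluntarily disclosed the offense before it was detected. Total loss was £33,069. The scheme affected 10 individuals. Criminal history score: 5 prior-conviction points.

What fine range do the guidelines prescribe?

Base offense level for distribution of contraband: 2.
A1 applies (level before this adjustment is 2 < 9, so +1): 2 + 1 = 3.
A2 applies: 3 + 3 = 6.
A3 applies (level before this adjustment is 6 < 12, so +3): 6 + 3 = 9.
A4 applies: 9 − 2 = 7.
A5 applies: 7 − 1 = 6.
Final offense level: 6.
Level 6 falls in the 4-6 band.
Fine table: Level 4-6 → £11,000–£27,000.

£11,000–£27,000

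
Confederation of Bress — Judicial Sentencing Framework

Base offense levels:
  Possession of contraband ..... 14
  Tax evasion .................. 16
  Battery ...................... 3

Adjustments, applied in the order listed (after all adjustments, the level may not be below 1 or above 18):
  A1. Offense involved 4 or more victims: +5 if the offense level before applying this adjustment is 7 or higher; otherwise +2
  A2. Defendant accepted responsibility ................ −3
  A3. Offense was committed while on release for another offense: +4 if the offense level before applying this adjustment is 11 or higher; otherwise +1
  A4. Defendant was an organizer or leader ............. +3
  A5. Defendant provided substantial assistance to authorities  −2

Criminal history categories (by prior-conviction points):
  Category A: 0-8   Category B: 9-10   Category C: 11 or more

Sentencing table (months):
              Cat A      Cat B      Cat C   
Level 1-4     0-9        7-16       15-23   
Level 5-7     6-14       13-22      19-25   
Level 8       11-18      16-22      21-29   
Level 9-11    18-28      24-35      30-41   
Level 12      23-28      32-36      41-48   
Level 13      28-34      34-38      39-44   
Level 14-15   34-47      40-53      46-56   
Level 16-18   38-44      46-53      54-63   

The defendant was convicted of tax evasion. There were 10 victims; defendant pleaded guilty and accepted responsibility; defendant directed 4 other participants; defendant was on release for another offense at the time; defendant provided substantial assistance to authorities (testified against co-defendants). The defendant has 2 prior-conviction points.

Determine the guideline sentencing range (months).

Base offense level for tax evasion: 16.
A1 applies (level before this adjustment is 16 ≥ 7, so +5): 16 + 5 = 21.
A2 applies: 21 − 3 = 18.
A3 applies (level before this adjustment is 18 ≥ 11, so +4): 18 + 4 = 22.
A4 applies: 22 + 3 = 25.
A5 applies: 25 − 2 = 23.
Level 23 exceeds the maximum of 18; capped at 18.
Final offense level: 18.
Criminal history: 2 prior points → Category A (0-8).
Level 18 falls in the 16-18 band.
Grid: Level 16-18 × Category A = 38-44 months.

38-44 months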